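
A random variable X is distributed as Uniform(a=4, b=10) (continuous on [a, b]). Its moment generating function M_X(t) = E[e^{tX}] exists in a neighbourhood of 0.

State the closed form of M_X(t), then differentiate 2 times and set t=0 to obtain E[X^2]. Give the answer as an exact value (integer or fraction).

E[X^2] = M^(2)(0) = 52

M_X(t) = (e^(10*t) - e^(4*t))/(6*t)
M^(2)(t) = (50*t^2*e^(10*t) - 8*t^2*e^(4*t) - 10*t*e^(10*t) + 4*t*e^(4*t) + e^(10*t) - e^(4*t))/(3*t^3)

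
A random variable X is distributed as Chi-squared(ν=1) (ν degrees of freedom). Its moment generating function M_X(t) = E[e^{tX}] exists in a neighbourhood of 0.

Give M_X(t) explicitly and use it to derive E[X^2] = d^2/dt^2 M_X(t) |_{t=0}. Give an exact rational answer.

M_X(t) = 1/√(1 - 2*t)
D^2[M](t) = 3/(4*t^2*√(1 - 2*t) - 4*t*√(1 - 2*t) + √(1 - 2*t))

E[X^2] = D^2[M](0) = 3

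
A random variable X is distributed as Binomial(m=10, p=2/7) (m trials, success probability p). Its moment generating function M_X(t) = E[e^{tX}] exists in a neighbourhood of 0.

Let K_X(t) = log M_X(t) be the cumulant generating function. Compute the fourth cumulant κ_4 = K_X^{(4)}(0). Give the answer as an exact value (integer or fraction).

κ_4 = D^4[K](0) = -1100/2401

M_X(t) = (2*e^(t)/7 + 5/7)^10
K_X(t) = log M_X(t) = 10*log(2*e^(t)/7 + 5/7)
D^4[K](t) = (400*e^(3*t) - 4000*e^(2*t) + 2500*e^(t))/(16*e^(4*t) + 160*e^(3*t) + 600*e^(2*t) + 1000*e^(t) + 625)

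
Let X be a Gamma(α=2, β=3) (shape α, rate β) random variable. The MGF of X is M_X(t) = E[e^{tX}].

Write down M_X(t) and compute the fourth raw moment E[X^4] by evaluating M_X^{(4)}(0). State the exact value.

M_X(t) = 9/(3 - t)^2
M^(4)(t) = 1080/(t^6 - 18*t^5 + 135*t^4 - 540*t^3 + 1215*t^2 - 1458*t + 729)

E[X^4] = M^(4)(0) = 40/27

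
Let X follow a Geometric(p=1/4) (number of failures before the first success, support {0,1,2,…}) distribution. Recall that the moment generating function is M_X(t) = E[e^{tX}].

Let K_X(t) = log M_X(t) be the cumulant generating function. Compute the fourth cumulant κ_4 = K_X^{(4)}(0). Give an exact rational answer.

M_X(t) = 1/(4*(1 - 3*e^(t)/4))
K_X(t) = log M_X(t) = -log(1 - 3*e^(t)/4) - 2*log(2)
dK/dt = -3*e^(t)/(3*e^(t) - 4)
d^2K/dt^2 = 12*e^(t)/(9*e^(2*t) - 24*e^(t) + 16)
d^3K/dt^3 = (-36*e^(2*t) - 48*e^(t))/(27*e^(3*t) - 108*e^(2*t) + 144*e^(t) - 64)
d^4K/dt^4 = (108*e^(3*t) + 576*e^(2*t) + 192*e^(t))/(81*e^(4*t) - 432*e^(3*t) + 864*e^(2*t) - 768*e^(t) + 256)

κ_4 = d^4K/dt^4 |_{t=0} = 876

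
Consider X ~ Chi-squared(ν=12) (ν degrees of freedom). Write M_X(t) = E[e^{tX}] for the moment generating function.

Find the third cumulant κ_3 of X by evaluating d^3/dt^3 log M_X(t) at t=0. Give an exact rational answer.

κ_3 = D^3[K](0) = 96

M_X(t) = (1 - 2*t)^(-6)
K_X(t) = log M_X(t) = -6*log(1 - 2*t)
D^3[K](t) = -96/(8*t^3 - 12*t^2 + 6*t - 1)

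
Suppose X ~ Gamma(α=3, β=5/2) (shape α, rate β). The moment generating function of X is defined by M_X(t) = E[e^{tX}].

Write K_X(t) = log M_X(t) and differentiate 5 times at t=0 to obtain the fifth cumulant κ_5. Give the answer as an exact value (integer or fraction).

M_X(t) = 125/(8*(5/2 - t)^3)
K_X(t) = log M_X(t) = -3*log(5/2 - t) - 3*log(2) + 3*log(5)
D^5[K](t) = -2304/(32*t^5 - 400*t^4 + 2000*t^3 - 5000*t^2 + 6250*t - 3125)

κ_5 = D^5[K](0) = 2304/3125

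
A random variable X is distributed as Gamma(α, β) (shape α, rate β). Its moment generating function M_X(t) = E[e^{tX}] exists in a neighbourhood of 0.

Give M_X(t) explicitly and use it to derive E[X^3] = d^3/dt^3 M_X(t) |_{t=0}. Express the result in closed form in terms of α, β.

M_X(t) = (β/(β - t))^α
D^3[M](t) = (-α^3*β^α*(1/(β - t))^α - 3*α^2*β^α*(1/(β - t))^α - 2*α*β^α*(1/(β - t))^α)/(-β^3 + 3*β^2*t - 3*β*t^2 + t^3)

E[X^3] = D^3[M](0) = α*(α^2 + 3*α + 2)/β^3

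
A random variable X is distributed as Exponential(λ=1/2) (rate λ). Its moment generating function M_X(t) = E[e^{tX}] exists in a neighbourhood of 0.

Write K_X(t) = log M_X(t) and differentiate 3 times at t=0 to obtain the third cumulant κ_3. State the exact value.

κ_3 = d^3K/dt^3 |_{t=0} = 16

M_X(t) = 1/(2*(1/2 - t))
K_X(t) = log M_X(t) = -log(1/2 - t) - log(2)
dK/dt = -2/(2*t - 1)
d^2K/dt^2 = 4/(4*t^2 - 4*t + 1)
d^3K/dt^3 = -16/(8*t^3 - 12*t^2 + 6*t - 1)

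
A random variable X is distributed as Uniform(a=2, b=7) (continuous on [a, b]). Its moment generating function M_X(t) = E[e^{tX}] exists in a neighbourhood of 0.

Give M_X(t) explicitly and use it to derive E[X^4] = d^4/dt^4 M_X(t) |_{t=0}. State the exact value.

M_X(t) = (e^(7*t) - e^(2*t))/(5*t)

E[X^4] = M^(4)(0) = 671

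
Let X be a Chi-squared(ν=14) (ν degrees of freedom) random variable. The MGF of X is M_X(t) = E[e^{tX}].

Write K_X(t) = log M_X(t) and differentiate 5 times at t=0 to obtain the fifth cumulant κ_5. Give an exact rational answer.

M_X(t) = (1 - 2*t)^(-7)
K_X(t) = log M_X(t) = -7*log(1 - 2*t)
K^(5)(t) = -5376/(32*t^5 - 80*t^4 + 80*t^3 - 40*t^2 + 10*t - 1)

κ_5 = K^(5)(0) = 5376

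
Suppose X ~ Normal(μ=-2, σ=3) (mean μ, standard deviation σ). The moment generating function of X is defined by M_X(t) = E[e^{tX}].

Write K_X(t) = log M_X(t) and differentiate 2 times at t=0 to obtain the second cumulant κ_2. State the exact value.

M_X(t) = e^(9*t^2/2 - 2*t)
K_X(t) = log M_X(t) = 9*t^2/2 - 2*t
K^(2)(t) = 9

κ_2 = K^(2)(0) = 9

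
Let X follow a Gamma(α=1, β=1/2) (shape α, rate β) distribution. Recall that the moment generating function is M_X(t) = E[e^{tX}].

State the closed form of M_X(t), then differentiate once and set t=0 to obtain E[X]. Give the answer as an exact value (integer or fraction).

E[X] = dM/dt |_{t=0} = 2

M_X(t) = 1/(2*(1/2 - t))
dM/dt = 2/(4*t^2 - 4*t + 1)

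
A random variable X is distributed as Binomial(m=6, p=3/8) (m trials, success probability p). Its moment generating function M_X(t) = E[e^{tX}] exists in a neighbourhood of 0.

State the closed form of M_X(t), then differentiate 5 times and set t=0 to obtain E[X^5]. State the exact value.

M_X(t) = (3*e^(t)/8 + 5/8)^6
D^5[M](t) = 177147*e^(6*t)/8192 + 11390625*e^(5*t)/131072 + 30375*e^(4*t)/256 + 4100625*e^(3*t)/65536 + 84375*e^(2*t)/8192 + 28125*e^(t)/131072

E[X^5] = D^5[M](0) = 614943/2048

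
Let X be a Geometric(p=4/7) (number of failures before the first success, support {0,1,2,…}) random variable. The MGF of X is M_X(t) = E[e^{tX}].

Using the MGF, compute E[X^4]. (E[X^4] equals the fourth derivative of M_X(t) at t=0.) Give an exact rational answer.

E[X^4] = M′′′′(0) = 1005/32

M_X(t) = 4/(7*(1 - 3*e^(t)/7))
M′(t) = 12*e^(t)/(9*e^(2*t) - 42*e^(t) + 49)
M′′(t) = (-36*e^(2*t) - 84*e^(t))/(27*e^(3*t) - 189*e^(2*t) + 441*e^(t) - 343)
M′′′(t) = (108*e^(3*t) + 1008*e^(2*t) + 588*e^(t))/(81*e^(4*t) - 756*e^(3*t) + 2646*e^(2*t) - 4116*e^(t) + 2401)
M′′′′(t) = (-324*e^(4*t) - 8316*e^(3*t) - 19404*e^(2*t) - 4116*e^(t))/(243*e^(5*t) - 2835*e^(4*t) + 13230*e^(3*t) - 30870*e^(2*t) + 36015*e^(t) - 16807)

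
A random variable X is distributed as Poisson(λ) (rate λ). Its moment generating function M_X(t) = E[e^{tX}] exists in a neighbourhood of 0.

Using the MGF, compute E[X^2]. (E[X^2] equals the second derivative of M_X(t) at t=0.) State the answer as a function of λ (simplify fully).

M_X(t) = e^(λ*(e^(t) - 1))
M^(2)(t) = (λ^2*e^(2*t)*e^(λ*e^(t)) + λ*e^(t)*e^(λ*e^(t)))*e^(-λ)

E[X^2] = M^(2)(0) = λ*(λ + 1)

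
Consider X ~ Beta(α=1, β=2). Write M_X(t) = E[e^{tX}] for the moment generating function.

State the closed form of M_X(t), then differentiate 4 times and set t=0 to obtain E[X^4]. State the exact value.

E[X^4] = M′′′′(0) = 1/15

M_X(t) = ₁F₁(1; 3; t)
M′(t) = ₁F₁(2; 4; t)/3
M′′(t) = ₁F₁(3; 5; t)/6
M′′′(t) = ₁F₁(4; 6; t)/10
M′′′′(t) = ₁F₁(5; 7; t)/15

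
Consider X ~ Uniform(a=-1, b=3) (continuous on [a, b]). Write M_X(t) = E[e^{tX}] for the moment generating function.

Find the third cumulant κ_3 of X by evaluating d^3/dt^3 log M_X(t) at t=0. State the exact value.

M_X(t) = (e^(3*t) - e^(-t))/(4*t)
K_X(t) = log M_X(t) = -log(t) + log(e^(3*t) - e^(-t)) - 2*log(2)
D^3[K](t) = (64*t^3*e^(8*t) + 64*t^3*e^(4*t) - 2*e^(12*t) + 6*e^(8*t) - 6*e^(4*t) + 2)/(t^3*e^(12*t) - 3*t^3*e^(8*t) + 3*t^3*e^(4*t) - t^3)

κ_3 = D^3[K](0) = 0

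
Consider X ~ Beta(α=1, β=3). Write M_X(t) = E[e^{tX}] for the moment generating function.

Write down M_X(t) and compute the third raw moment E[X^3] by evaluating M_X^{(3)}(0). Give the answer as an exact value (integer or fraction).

E[X^3] = M^(3)(0) = 1/20

M_X(t) = ₁F₁(1; 4; t)
M^(3)(t) = ₁F₁(4; 7; t)/20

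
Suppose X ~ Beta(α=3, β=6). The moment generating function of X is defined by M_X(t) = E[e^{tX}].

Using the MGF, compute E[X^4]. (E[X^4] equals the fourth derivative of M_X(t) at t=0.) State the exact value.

M_X(t) = ₁F₁(3; 9; t)
dM/dt = ₁F₁(4; 10; t)/3
d^2M/dt^2 = 2*₁F₁(5; 11; t)/15
d^3M/dt^3 = 2*₁F₁(6; 12; t)/33
d^4M/dt^4 = ₁F₁(7; 13; t)/33

E[X^4] = d^4M/dt^4 |_{t=0} = 1/33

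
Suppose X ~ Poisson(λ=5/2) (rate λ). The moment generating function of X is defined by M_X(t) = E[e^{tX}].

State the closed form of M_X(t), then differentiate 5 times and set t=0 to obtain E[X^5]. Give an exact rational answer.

E[X^5] = M′′′′′(0) = 31205/32

M_X(t) = e^(5*e^(t)/2 - 5/2)
M′(t) = 5*e^(-5/2)*e^(t)*e^(5*e^(t)/2)/2
M′′(t) = (25*e^(2*t)*e^(5*e^(t)/2) + 10*e^(t)*e^(5*e^(t)/2))*e^(-5/2)/4
M′′′(t) = (125*e^(3*t)*e^(5*e^(t)/2) + 150*e^(2*t)*e^(5*e^(t)/2) + 20*e^(t)*e^(5*e^(t)/2))*e^(-5/2)/8
M′′′′(t) = (625*e^(4*t)*e^(5*e^(t)/2) + 1500*e^(3*t)*e^(5*e^(t)/2) + 700*e^(2*t)*e^(5*e^(t)/2) + 40*e^(t)*e^(5*e^(t)/2))*e^(-5/2)/16
M′′′′′(t) = (3125*e^(5*t)*e^(5*e^(t)/2) + 12500*e^(4*t)*e^(5*e^(t)/2) + 12500*e^(3*t)*e^(5*e^(t)/2) + 3000*e^(2*t)*e^(5*e^(t)/2) + 80*e^(t)*e^(5*e^(t)/2))*e^(-5/2)/32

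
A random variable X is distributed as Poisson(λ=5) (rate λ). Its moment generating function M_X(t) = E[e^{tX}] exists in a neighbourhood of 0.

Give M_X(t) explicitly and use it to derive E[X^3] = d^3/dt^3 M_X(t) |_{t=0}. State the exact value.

M_X(t) = e^(5*e^(t) - 5)
M^(3)(t) = (125*e^(3*t)*e^(5*e^(t)) + 75*e^(2*t)*e^(5*e^(t)) + 5*e^(t)*e^(5*e^(t)))*e^(-5)

E[X^3] = M^(3)(0) = 205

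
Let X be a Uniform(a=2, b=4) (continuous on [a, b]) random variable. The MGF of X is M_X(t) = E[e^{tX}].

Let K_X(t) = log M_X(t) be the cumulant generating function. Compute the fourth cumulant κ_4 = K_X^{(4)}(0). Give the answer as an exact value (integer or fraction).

M_X(t) = (e^(4*t) - e^(2*t))/(2*t)
K_X(t) = log M_X(t) = -log(t) + log(e^(4*t) - e^(2*t)) - log(2)
K′(t) = (4*t*e^(2*t) - 2*t - e^(2*t) + 1)/(t*e^(2*t) - t)
K′′(t) = (-4*t^2*e^(2*t) + e^(4*t) - 2*e^(2*t) + 1)/(t^2*e^(4*t) - 2*t^2*e^(2*t) + t^2)
K′′′(t) = (8*t^3*e^(4*t) + 8*t^3*e^(2*t) - 2*e^(6*t) + 6*e^(4*t) - 6*e^(2*t) + 2)/(t^3*e^(6*t) - 3*t^3*e^(4*t) + 3*t^3*e^(2*t) - t^3)

κ_4 = K′′′′(0) = -2/15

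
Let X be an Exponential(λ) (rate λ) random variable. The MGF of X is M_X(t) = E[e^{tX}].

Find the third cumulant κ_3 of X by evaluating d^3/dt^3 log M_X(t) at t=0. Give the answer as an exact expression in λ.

κ_3 = d^3K/dt^3 |_{t=0} = 2/λ^3

M_X(t) = λ/(λ - t)
K_X(t) = log M_X(t) = log(λ) - log(λ - t)
dK/dt = -1/(-λ + t)
d^2K/dt^2 = 1/(λ^2 - 2*λ*t + t^2)
d^3K/dt^3 = -2/(-λ^3 + 3*λ^2*t - 3*λ*t^2 + t^3)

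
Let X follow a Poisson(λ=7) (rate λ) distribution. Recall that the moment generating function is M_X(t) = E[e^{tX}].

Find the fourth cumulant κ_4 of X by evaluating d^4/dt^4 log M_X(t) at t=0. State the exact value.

κ_4 = d^4K/dt^4 |_{t=0} = 7

M_X(t) = e^(7*e^(t) - 7)
K_X(t) = log M_X(t) = 7*e^(t) - 7
dK/dt = 7*e^(t)
d^2K/dt^2 = 7*e^(t)
d^3K/dt^3 = 7*e^(t)
d^4K/dt^4 = 7*e^(t)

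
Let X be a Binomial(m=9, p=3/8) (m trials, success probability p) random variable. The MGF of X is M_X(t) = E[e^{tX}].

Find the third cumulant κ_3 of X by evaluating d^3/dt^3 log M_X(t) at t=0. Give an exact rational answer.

κ_3 = K′′′(0) = 135/256

M_X(t) = (3*e^(t)/8 + 5/8)^9
K_X(t) = log M_X(t) = 9*log(3*e^(t)/8 + 5/8)
K′(t) = 27*e^(t)/(3*e^(t) + 5)
K′′(t) = 135*e^(t)/(9*e^(2*t) + 30*e^(t) + 25)
K′′′(t) = (-405*e^(2*t) + 675*e^(t))/(27*e^(3*t) + 135*e^(2*t) + 225*e^(t) + 125)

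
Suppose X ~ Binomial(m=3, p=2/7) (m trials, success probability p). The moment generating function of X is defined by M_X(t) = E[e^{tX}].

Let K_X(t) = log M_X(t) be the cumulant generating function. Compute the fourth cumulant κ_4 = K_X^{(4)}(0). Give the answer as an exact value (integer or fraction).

κ_4 = K^(4)(0) = -330/2401

M_X(t) = (2*e^(t)/7 + 5/7)^3
K_X(t) = log M_X(t) = 3*log(2*e^(t)/7 + 5/7)
K^(4)(t) = (120*e^(3*t) - 1200*e^(2*t) + 750*e^(t))/(16*e^(4*t) + 160*e^(3*t) + 600*e^(2*t) + 1000*e^(t) + 625)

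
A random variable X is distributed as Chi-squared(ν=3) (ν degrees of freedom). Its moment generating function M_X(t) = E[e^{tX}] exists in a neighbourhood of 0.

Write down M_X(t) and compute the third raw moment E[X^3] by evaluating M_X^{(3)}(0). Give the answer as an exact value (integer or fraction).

M_X(t) = (1 - 2*t)^(-3/2)
dM/dt = 3/(4*t^2*√(1 - 2*t) - 4*t*√(1 - 2*t) + √(1 - 2*t))
d^2M/dt^2 = -15/(8*t^3*√(1 - 2*t) - 12*t^2*√(1 - 2*t) + 6*t*√(1 - 2*t) - √(1 - 2*t))
d^3M/dt^3 = 105/(16*t^4*√(1 - 2*t) - 32*t^3*√(1 - 2*t) + 24*t^2*√(1 - 2*t) - 8*t*√(1 - 2*t) + √(1 - 2*t))

E[X^3] = d^3M/dt^3 |_{t=0} = 105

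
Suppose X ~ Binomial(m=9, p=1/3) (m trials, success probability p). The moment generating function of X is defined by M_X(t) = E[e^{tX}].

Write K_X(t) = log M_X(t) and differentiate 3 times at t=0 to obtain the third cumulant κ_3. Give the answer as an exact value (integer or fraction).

M_X(t) = (e^(t)/3 + 2/3)^9
K_X(t) = log M_X(t) = 9*log(e^(t)/3 + 2/3)
D^3[K](t) = (-18*e^(2*t) + 36*e^(t))/(e^(3*t) + 6*e^(2*t) + 12*e^(t) + 8)

κ_3 = D^3[K](0) = 2/3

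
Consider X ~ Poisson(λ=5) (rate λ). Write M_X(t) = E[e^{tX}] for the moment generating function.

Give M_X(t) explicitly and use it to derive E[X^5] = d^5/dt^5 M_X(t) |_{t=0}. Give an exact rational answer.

E[X^5] = M^(5)(0) = 12880

M_X(t) = e^(5*e^(t) - 5)
M^(5)(t) = (3125*e^(5*t)*e^(5*e^(t)) + 6250*e^(4*t)*e^(5*e^(t)) + 3125*e^(3*t)*e^(5*e^(t)) + 375*e^(2*t)*e^(5*e^(t)) + 5*e^(t)*e^(5*e^(t)))*e^(-5)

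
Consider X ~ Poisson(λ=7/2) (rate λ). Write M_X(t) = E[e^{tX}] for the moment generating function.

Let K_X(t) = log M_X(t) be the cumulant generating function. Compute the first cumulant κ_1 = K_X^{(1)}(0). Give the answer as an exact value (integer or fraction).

M_X(t) = e^(7*e^(t)/2 - 7/2)
K_X(t) = log M_X(t) = 7*e^(t)/2 - 7/2
dK/dt = 7*e^(t)/2

κ_1 = dK/dt |_{t=0} = 7/2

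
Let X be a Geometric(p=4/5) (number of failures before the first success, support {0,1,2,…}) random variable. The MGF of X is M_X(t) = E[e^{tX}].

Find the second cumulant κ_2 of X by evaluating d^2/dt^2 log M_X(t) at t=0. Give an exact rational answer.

κ_2 = K^(2)(0) = 5/16

M_X(t) = 4/(5*(1 - e^(t)/5))
K_X(t) = log M_X(t) = -log(1 - e^(t)/5) - log(5) + 2*log(2)
K^(2)(t) = 5*e^(t)/(e^(2*t) - 10*e^(t) + 25)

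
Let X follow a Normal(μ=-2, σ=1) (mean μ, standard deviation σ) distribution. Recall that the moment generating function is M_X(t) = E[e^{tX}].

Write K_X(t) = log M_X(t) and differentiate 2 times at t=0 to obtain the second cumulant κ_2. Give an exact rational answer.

M_X(t) = e^(t^2/2 - 2*t)
K_X(t) = log M_X(t) = t^2/2 - 2*t
D^2[K](t) = 1

κ_2 = D^2[K](0) = 1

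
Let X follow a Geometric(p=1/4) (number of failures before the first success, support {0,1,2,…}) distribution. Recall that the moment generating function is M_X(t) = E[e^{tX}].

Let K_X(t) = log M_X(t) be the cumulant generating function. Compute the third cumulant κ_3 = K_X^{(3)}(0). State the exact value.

κ_3 = D^3[K](0) = 84

M_X(t) = 1/(4*(1 - 3*e^(t)/4))
K_X(t) = log M_X(t) = -log(1 - 3*e^(t)/4) - 2*log(2)
D^3[K](t) = (-36*e^(2*t) - 48*e^(t))/(27*e^(3*t) - 108*e^(2*t) + 144*e^(t) - 64)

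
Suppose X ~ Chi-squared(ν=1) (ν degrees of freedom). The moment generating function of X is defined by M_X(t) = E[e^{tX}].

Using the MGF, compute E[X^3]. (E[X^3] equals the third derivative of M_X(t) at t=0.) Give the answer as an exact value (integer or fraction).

M_X(t) = 1/√(1 - 2*t)
dM/dt = -1/(2*t*√(1 - 2*t) - √(1 - 2*t))
d^2M/dt^2 = 3/(4*t^2*√(1 - 2*t) - 4*t*√(1 - 2*t) + √(1 - 2*t))
d^3M/dt^3 = -15/(8*t^3*√(1 - 2*t) - 12*t^2*√(1 - 2*t) + 6*t*√(1 - 2*t) - √(1 - 2*t))

E[X^3] = d^3M/dt^3 |_{t=0} = 15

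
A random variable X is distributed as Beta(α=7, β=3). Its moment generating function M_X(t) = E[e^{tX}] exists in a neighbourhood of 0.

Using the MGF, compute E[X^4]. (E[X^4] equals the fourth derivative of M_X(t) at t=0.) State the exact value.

E[X^4] = M^(4)(0) = 42/143

M_X(t) = ₁F₁(7; 10; t)
M^(4)(t) = 42*₁F₁(11; 14; t)/143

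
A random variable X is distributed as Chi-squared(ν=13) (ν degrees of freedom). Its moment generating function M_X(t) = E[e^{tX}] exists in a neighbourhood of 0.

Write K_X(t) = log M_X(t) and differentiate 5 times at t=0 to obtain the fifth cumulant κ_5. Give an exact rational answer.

M_X(t) = (1 - 2*t)^(-13/2)
K_X(t) = log M_X(t) = -13*log(1 - 2*t)/2
K′(t) = -13/(2*t - 1)
K′′(t) = 26/(4*t^2 - 4*t + 1)
K′′′(t) = -104/(8*t^3 - 12*t^2 + 6*t - 1)
K′′′′(t) = 624/(16*t^4 - 32*t^3 + 24*t^2 - 8*t + 1)
K′′′′′(t) = -4992/(32*t^5 - 80*t^4 + 80*t^3 - 40*t^2 + 10*t - 1)

κ_5 = K′′′′′(0) = 4992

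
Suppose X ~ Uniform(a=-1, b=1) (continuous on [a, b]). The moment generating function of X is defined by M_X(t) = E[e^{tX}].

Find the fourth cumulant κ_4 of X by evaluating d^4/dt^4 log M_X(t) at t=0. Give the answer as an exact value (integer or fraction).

M_X(t) = (e^(t) - e^(-t))/(2*t)
K_X(t) = log M_X(t) = -log(t) + log(e^(t) - e^(-t)) - log(2)

κ_4 = D^4[K](0) = -2/15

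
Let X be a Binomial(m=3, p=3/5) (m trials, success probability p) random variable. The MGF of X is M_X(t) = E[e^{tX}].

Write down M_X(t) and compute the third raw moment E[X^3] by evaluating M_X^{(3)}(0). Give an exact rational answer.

M_X(t) = (3*e^(t)/5 + 2/5)^3
dM/dt = 81*e^(3*t)/125 + 108*e^(2*t)/125 + 36*e^(t)/125
d^2M/dt^2 = 243*e^(3*t)/125 + 216*e^(2*t)/125 + 36*e^(t)/125
d^3M/dt^3 = 729*e^(3*t)/125 + 432*e^(2*t)/125 + 36*e^(t)/125

E[X^3] = d^3M/dt^3 |_{t=0} = 1197/125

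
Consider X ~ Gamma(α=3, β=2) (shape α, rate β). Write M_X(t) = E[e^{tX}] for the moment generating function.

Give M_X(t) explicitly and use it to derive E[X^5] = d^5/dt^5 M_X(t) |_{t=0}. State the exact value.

E[X^5] = D^5[M](0) = 315/4

M_X(t) = 8/(2 - t)^3
D^5[M](t) = 20160/(t^8 - 16*t^7 + 112*t^6 - 448*t^5 + 1120*t^4 - 1792*t^3 + 1792*t^2 - 1024*t + 256)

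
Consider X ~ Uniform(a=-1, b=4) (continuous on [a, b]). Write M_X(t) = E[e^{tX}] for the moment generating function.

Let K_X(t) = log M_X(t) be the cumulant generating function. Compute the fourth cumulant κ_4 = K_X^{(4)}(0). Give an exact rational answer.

κ_4 = D^4[K](0) = -125/24

M_X(t) = (e^(4*t) - e^(-t))/(5*t)
K_X(t) = log M_X(t) = -log(t) + log(e^(4*t) - e^(-t)) - log(5)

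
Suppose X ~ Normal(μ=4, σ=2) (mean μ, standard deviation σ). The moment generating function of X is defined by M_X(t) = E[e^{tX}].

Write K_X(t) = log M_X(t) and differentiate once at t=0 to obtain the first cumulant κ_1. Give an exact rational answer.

M_X(t) = e^(2*t^2 + 4*t)
K_X(t) = log M_X(t) = 2*t^2 + 4*t
D[K](t) = 4*t + 4

κ_1 = D[K](0) = 4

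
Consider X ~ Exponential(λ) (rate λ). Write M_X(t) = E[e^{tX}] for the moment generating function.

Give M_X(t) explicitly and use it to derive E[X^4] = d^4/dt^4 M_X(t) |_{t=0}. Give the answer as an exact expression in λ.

M_X(t) = λ/(λ - t)
M^(4)(t) = -24*λ/(-λ^5 + 5*λ^4*t - 10*λ^3*t^2 + 10*λ^2*t^3 - 5*λ*t^4 + t^5)

E[X^4] = M^(4)(0) = 24/λ^4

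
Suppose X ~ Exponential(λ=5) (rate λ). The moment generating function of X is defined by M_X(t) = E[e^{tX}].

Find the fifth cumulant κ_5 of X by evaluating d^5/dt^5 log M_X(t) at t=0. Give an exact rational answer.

κ_5 = d^5K/dt^5 |_{t=0} = 24/3125

M_X(t) = 5/(5 - t)
K_X(t) = log M_X(t) = -log(5 - t) + log(5)
dK/dt = -1/(t - 5)
d^2K/dt^2 = 1/(t^2 - 10*t + 25)
d^3K/dt^3 = -2/(t^3 - 15*t^2 + 75*t - 125)
d^4K/dt^4 = 6/(t^4 - 20*t^3 + 150*t^2 - 500*t + 625)
d^5K/dt^5 = -24/(t^5 - 25*t^4 + 250*t^3 - 1250*t^2 + 3125*t - 3125)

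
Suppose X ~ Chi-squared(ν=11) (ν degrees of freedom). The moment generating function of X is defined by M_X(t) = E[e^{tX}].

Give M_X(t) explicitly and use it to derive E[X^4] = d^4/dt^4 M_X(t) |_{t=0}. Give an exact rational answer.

M_X(t) = (1 - 2*t)^(-11/2)

E[X^4] = M^(4)(0) = 36465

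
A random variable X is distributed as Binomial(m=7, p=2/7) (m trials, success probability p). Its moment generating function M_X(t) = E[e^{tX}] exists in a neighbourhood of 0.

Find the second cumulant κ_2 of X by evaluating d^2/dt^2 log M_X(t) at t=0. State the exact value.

M_X(t) = (2*e^(t)/7 + 5/7)^7
K_X(t) = log M_X(t) = 7*log(2*e^(t)/7 + 5/7)
K^(2)(t) = 70*e^(t)/(4*e^(2*t) + 20*e^(t) + 25)

κ_2 = K^(2)(0) = 10/7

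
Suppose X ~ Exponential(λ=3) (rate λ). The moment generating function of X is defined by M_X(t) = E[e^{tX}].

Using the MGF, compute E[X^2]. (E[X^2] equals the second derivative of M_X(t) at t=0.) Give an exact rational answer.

E[X^2] = d^2M/dt^2 |_{t=0} = 2/9

M_X(t) = 3/(3 - t)
dM/dt = 3/(t^2 - 6*t + 9)
d^2M/dt^2 = -6/(t^3 - 9*t^2 + 27*t - 27)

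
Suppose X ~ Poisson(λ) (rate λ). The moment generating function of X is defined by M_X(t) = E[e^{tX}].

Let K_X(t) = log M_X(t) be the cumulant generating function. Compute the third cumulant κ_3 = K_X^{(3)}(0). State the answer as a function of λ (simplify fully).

M_X(t) = e^(λ*(e^(t) - 1))
K_X(t) = log M_X(t) = λ*(e^(t) - 1)
dK/dt = λ*e^(t)
d^2K/dt^2 = λ*e^(t)
d^3K/dt^3 = λ*e^(t)

κ_3 = d^3K/dt^3 |_{t=0} = λ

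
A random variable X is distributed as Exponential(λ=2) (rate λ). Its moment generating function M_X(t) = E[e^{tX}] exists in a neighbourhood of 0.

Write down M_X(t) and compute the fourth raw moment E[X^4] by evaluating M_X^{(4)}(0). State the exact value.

M_X(t) = 2/(2 - t)
D^4[M](t) = -48/(t^5 - 10*t^4 + 40*t^3 - 80*t^2 + 80*t - 32)

E[X^4] = D^4[M](0) = 3/2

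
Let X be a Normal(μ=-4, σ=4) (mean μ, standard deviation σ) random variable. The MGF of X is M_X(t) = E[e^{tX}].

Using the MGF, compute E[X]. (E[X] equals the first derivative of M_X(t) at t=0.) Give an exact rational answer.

E[X] = D[M](0) = -4

M_X(t) = e^(8*t^2 - 4*t)
D[M](t) = 16*t*e^(-4*t)*e^(8*t^2) - 4*e^(-4*t)*e^(8*t^2)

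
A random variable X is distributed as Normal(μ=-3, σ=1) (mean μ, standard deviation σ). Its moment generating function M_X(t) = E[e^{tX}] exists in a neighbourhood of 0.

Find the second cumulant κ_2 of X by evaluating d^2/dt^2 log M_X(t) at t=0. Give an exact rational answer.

M_X(t) = e^(t^2/2 - 3*t)
K_X(t) = log M_X(t) = t^2/2 - 3*t
D^2[K](t) = 1

κ_2 = D^2[K](0) = 1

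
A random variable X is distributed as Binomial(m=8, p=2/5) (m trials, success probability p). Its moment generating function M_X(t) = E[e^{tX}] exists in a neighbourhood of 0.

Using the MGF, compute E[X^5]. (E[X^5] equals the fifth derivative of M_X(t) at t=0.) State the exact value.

E[X^5] = M^(5)(0) = 733808/625

M_X(t) = (2*e^(t)/5 + 3/5)^8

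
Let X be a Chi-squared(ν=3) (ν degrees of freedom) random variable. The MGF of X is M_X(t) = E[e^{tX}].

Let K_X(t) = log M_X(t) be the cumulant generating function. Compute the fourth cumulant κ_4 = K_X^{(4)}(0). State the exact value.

κ_4 = D^4[K](0) = 144

M_X(t) = (1 - 2*t)^(-3/2)
K_X(t) = log M_X(t) = -3*log(1 - 2*t)/2
D^4[K](t) = 144/(16*t^4 - 32*t^3 + 24*t^2 - 8*t + 1)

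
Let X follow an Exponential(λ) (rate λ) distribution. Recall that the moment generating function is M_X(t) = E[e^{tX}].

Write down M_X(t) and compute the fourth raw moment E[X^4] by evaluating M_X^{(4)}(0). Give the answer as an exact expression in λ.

E[X^4] = d^4M/dt^4 |_{t=0} = 24/λ^4

M_X(t) = λ/(λ - t)
dM/dt = λ/(λ^2 - 2*λ*t + t^2)
d^2M/dt^2 = -2*λ/(-λ^3 + 3*λ^2*t - 3*λ*t^2 + t^3)
d^3M/dt^3 = 6*λ/(λ^4 - 4*λ^3*t + 6*λ^2*t^2 - 4*λ*t^3 + t^4)
d^4M/dt^4 = -24*λ/(-λ^5 + 5*λ^4*t - 10*λ^3*t^2 + 10*λ^2*t^3 - 5*λ*t^4 + t^5)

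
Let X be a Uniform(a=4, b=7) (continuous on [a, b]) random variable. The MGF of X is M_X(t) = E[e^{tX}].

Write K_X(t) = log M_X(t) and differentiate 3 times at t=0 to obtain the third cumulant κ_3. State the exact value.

M_X(t) = (e^(7*t) - e^(4*t))/(3*t)
K_X(t) = log M_X(t) = -log(t) + log(e^(7*t) - e^(4*t)) - log(3)
D^3[K](t) = (27*t^3*e^(6*t) + 27*t^3*e^(3*t) - 2*e^(9*t) + 6*e^(6*t) - 6*e^(3*t) + 2)/(t^3*e^(9*t) - 3*t^3*e^(6*t) + 3*t^3*e^(3*t) - t^3)

κ_3 = D^3[K](0) = 0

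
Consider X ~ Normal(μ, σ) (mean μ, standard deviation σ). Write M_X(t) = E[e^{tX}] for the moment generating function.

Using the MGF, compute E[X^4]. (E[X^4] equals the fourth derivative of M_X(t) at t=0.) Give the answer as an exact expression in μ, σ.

E[X^4] = d^4M/dt^4 |_{t=0} = μ^4 + 6*μ^2*σ^2 + 3*σ^4

M_X(t) = e^(μ*t + σ^2*t^2/2)
dM/dt = μ*e^(μ*t)*e^(σ^2*t^2/2) + σ^2*t*e^(μ*t)*e^(σ^2*t^2/2)
d^2M/dt^2 = μ^2*e^(μ*t)*e^(σ^2*t^2/2) + 2*μ*σ^2*t*e^(μ*t)*e^(σ^2*t^2/2) + σ^4*t^2*e^(μ*t)*e^(σ^2*t^2/2) + σ^2*e^(μ*t)*e^(σ^2*t^2/2)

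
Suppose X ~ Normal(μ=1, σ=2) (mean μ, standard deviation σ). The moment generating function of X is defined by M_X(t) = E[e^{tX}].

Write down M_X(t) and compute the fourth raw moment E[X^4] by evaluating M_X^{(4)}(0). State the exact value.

E[X^4] = d^4M/dt^4 |_{t=0} = 73

M_X(t) = e^(2*t^2 + t)
dM/dt = 4*t*e^(t)*e^(2*t^2) + e^(t)*e^(2*t^2)
d^2M/dt^2 = 16*t^2*e^(t)*e^(2*t^2) + 8*t*e^(t)*e^(2*t^2) + 5*e^(t)*e^(2*t^2)
d^3M/dt^3 = 64*t^3*e^(t)*e^(2*t^2) + 48*t^2*e^(t)*e^(2*t^2) + 60*t*e^(t)*e^(2*t^2) + 13*e^(t)*e^(2*t^2)
d^4M/dt^4 = 256*t^4*e^(t)*e^(2*t^2) + 256*t^3*e^(t)*e^(2*t^2) + 480*t^2*e^(t)*e^(2*t^2) + 208*t*e^(t)*e^(2*t^2) + 73*e^(t)*e^(2*t^2)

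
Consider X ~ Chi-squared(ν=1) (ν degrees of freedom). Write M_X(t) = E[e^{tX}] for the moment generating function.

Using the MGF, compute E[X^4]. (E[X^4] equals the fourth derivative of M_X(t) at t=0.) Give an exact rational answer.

E[X^4] = M^(4)(0) = 105

M_X(t) = 1/√(1 - 2*t)
M^(4)(t) = 105/(16*t^4*√(1 - 2*t) - 32*t^3*√(1 - 2*t) + 24*t^2*√(1 - 2*t) - 8*t*√(1 - 2*t) + √(1 - 2*t))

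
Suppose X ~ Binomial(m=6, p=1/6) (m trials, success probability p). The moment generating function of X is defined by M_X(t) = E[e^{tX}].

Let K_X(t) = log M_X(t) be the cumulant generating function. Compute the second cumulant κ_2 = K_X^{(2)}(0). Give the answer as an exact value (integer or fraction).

κ_2 = D^2[K](0) = 5/6

M_X(t) = (e^(t)/6 + 5/6)^6
K_X(t) = log M_X(t) = 6*log(e^(t)/6 + 5/6)
D^2[K](t) = 30*e^(t)/(e^(2*t) + 10*e^(t) + 25)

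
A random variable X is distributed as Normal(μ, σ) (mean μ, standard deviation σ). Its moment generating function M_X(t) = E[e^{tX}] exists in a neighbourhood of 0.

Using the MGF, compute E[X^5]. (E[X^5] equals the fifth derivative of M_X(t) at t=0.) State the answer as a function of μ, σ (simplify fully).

M_X(t) = e^(μ*t + σ^2*t^2/2)

E[X^5] = M^(5)(0) = μ*(μ^4 + 10*μ^2*σ^2 + 15*σ^4)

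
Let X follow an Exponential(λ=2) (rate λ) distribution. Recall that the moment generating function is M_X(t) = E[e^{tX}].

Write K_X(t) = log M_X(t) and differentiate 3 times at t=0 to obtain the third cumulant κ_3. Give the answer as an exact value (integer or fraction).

κ_3 = d^3K/dt^3 |_{t=0} = 1/4

M_X(t) = 2/(2 - t)
K_X(t) = log M_X(t) = -log(2 - t) + log(2)
dK/dt = -1/(t - 2)
d^2K/dt^2 = 1/(t^2 - 4*t + 4)
d^3K/dt^3 = -2/(t^3 - 6*t^2 + 12*t - 8)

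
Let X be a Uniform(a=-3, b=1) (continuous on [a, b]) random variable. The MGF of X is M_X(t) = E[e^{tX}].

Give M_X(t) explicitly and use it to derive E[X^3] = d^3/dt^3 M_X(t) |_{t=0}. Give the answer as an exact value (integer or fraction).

E[X^3] = d^3M/dt^3 |_{t=0} = -5

M_X(t) = (e^(t) - e^(-3*t))/(4*t)
dM/dt = (t*e^(4*t) + 3*t - e^(4*t) + 1)*e^(-3*t)/(4*t^2)
d^2M/dt^2 = (t^2*e^(4*t) - 9*t^2 - 2*t*e^(4*t) - 6*t + 2*e^(4*t) - 2)*e^(-3*t)/(4*t^3)
d^3M/dt^3 = (t^3*e^(4*t) + 27*t^3 - 3*t^2*e^(4*t) + 27*t^2 + 6*t*e^(4*t) + 18*t - 6*e^(4*t) + 6)*e^(-3*t)/(4*t^4)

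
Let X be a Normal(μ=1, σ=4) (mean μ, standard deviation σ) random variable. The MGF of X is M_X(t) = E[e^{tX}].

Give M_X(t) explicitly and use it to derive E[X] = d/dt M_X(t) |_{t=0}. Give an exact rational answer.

E[X] = dM/dt |_{t=0} = 1

M_X(t) = e^(8*t^2 + t)
dM/dt = 16*t*e^(t)*e^(8*t^2) + e^(t)*e^(8*t^2)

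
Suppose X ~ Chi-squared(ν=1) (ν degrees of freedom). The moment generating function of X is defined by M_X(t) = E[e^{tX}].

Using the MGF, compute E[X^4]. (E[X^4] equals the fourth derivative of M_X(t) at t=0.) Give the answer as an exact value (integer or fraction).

E[X^4] = d^4M/dt^4 |_{t=0} = 105

M_X(t) = 1/√(1 - 2*t)
dM/dt = -1/(2*t*√(1 - 2*t) - √(1 - 2*t))
d^2M/dt^2 = 3/(4*t^2*√(1 - 2*t) - 4*t*√(1 - 2*t) + √(1 - 2*t))
d^3M/dt^3 = -15/(8*t^3*√(1 - 2*t) - 12*t^2*√(1 - 2*t) + 6*t*√(1 - 2*t) - √(1 - 2*t))
d^4M/dt^4 = 105/(16*t^4*√(1 - 2*t) - 32*t^3*√(1 - 2*t) + 24*t^2*√(1 - 2*t) - 8*t*√(1 - 2*t) + √(1 - 2*t))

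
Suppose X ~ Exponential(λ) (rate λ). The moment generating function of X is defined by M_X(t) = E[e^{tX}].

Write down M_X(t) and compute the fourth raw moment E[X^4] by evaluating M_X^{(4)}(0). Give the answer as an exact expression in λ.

E[X^4] = d^4M/dt^4 |_{t=0} = 24/λ^4

M_X(t) = λ/(λ - t)
dM/dt = λ/(λ^2 - 2*λ*t + t^2)
d^2M/dt^2 = -2*λ/(-λ^3 + 3*λ^2*t - 3*λ*t^2 + t^3)
d^3M/dt^3 = 6*λ/(λ^4 - 4*λ^3*t + 6*λ^2*t^2 - 4*λ*t^3 + t^4)
d^4M/dt^4 = -24*λ/(-λ^5 + 5*λ^4*t - 10*λ^3*t^2 + 10*λ^2*t^3 - 5*λ*t^4 + t^5)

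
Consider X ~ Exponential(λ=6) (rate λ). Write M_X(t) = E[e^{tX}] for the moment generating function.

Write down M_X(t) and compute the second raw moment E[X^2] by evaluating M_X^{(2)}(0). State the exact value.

M_X(t) = 6/(6 - t)
M^(2)(t) = -12/(t^3 - 18*t^2 + 108*t - 216)

E[X^2] = M^(2)(0) = 1/18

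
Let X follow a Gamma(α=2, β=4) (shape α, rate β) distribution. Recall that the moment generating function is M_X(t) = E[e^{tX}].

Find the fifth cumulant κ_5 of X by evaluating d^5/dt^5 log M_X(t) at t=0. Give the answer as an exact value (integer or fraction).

κ_5 = K^(5)(0) = 3/64

M_X(t) = 16/(4 - t)^2
K_X(t) = log M_X(t) = -2*log(4 - t) + 4*log(2)
K^(5)(t) = -48/(t^5 - 20*t^4 + 160*t^3 - 640*t^2 + 1280*t - 1024)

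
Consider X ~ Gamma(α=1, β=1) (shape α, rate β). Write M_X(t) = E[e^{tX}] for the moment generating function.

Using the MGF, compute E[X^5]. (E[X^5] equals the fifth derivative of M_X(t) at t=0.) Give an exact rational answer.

E[X^5] = M′′′′′(0) = 120

M_X(t) = 1/(1 - t)
M′(t) = 1/(t^2 - 2*t + 1)
M′′(t) = -2/(t^3 - 3*t^2 + 3*t - 1)
M′′′(t) = 6/(t^4 - 4*t^3 + 6*t^2 - 4*t + 1)
M′′′′(t) = -24/(t^5 - 5*t^4 + 10*t^3 - 10*t^2 + 5*t - 1)
M′′′′′(t) = 120/(t^6 - 6*t^5 + 15*t^4 - 20*t^3 + 15*t^2 - 6*t + 1)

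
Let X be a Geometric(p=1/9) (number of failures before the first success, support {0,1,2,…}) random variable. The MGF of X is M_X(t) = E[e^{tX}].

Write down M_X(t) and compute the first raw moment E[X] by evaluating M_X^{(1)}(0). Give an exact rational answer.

E[X] = D[M](0) = 8

M_X(t) = 1/(9*(1 - 8*e^(t)/9))
D[M](t) = 8*e^(t)/(64*e^(2*t) - 144*e^(t) + 81)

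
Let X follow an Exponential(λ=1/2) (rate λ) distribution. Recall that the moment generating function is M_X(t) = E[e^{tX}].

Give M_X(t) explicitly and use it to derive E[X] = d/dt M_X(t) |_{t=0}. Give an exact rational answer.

E[X] = M′(0) = 2

M_X(t) = 1/(2*(1/2 - t))
M′(t) = 2/(4*t^2 - 4*t + 1)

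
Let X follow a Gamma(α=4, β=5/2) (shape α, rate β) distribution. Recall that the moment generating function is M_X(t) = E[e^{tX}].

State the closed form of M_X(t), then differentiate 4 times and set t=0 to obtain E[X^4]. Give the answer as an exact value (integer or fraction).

E[X^4] = d^4M/dt^4 |_{t=0} = 2688/125

M_X(t) = 625/(16*(5/2 - t)^4)
dM/dt = -5000/(32*t^5 - 400*t^4 + 2000*t^3 - 5000*t^2 + 6250*t - 3125)
d^2M/dt^2 = 50000/(64*t^6 - 960*t^5 + 6000*t^4 - 20000*t^3 + 37500*t^2 - 37500*t + 15625)
d^3M/dt^3 = -600000/(128*t^7 - 2240*t^6 + 16800*t^5 - 70000*t^4 + 175000*t^3 - 262500*t^2 + 218750*t - 78125)
d^4M/dt^4 = 8400000/(256*t^8 - 5120*t^7 + 44800*t^6 - 224000*t^5 + 700000*t^4 - 1400000*t^3 + 1750000*t^2 - 1250000*t + 390625)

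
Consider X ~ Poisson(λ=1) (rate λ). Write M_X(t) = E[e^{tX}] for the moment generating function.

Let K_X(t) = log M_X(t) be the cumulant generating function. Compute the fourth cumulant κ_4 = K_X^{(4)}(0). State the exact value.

κ_4 = D^4[K](0) = 1

M_X(t) = e^(e^(t) - 1)
K_X(t) = log M_X(t) = e^(t) - 1
D^4[K](t) = e^(t)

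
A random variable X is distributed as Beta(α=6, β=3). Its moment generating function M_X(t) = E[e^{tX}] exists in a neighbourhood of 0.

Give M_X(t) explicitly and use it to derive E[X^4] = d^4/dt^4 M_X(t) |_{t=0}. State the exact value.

E[X^4] = M^(4)(0) = 14/55

M_X(t) = ₁F₁(6; 9; t)
M^(4)(t) = 14*₁F₁(10; 13; t)/55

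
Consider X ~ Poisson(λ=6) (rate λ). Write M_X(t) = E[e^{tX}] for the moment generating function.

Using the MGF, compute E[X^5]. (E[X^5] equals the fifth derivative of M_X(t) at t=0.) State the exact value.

M_X(t) = e^(6*e^(t) - 6)
M′(t) = 6*e^(-6)*e^(t)*e^(6*e^(t))
M′′(t) = (36*e^(2*t)*e^(6*e^(t)) + 6*e^(t)*e^(6*e^(t)))*e^(-6)
M′′′(t) = (216*e^(3*t)*e^(6*e^(t)) + 108*e^(2*t)*e^(6*e^(t)) + 6*e^(t)*e^(6*e^(t)))*e^(-6)
M′′′′(t) = (1296*e^(4*t)*e^(6*e^(t)) + 1296*e^(3*t)*e^(6*e^(t)) + 252*e^(2*t)*e^(6*e^(t)) + 6*e^(t)*e^(6*e^(t)))*e^(-6)
M′′′′′(t) = (7776*e^(5*t)*e^(6*e^(t)) + 12960*e^(4*t)*e^(6*e^(t)) + 5400*e^(3*t)*e^(6*e^(t)) + 540*e^(2*t)*e^(6*e^(t)) + 6*e^(t)*e^(6*e^(t)))*e^(-6)

E[X^5] = M′′′′′(0) = 26682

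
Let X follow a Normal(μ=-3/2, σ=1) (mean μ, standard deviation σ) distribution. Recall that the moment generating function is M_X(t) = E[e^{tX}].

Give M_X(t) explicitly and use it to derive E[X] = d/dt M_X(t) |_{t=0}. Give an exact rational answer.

E[X] = dM/dt |_{t=0} = -3/2

M_X(t) = e^(t^2/2 - 3*t/2)
dM/dt = t*e^(-3*t/2)*e^(t^2/2) - 3*e^(-3*t/2)*e^(t^2/2)/2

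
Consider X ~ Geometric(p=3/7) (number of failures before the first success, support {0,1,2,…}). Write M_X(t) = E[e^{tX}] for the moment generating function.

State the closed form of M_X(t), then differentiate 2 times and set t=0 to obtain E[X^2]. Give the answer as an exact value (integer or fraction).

M_X(t) = 3/(7*(1 - 4*e^(t)/7))
M^(2)(t) = (-48*e^(2*t) - 84*e^(t))/(64*e^(3*t) - 336*e^(2*t) + 588*e^(t) - 343)

E[X^2] = M^(2)(0) = 44/9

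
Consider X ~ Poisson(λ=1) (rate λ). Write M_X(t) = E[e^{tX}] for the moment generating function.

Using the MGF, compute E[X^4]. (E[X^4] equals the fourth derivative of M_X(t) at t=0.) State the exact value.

M_X(t) = e^(e^(t) - 1)
M′(t) = e^(-1)*e^(t)*e^(e^(t))
M′′(t) = (e^(2*t)*e^(e^(t)) + e^(t)*e^(e^(t)))*e^(-1)
M′′′(t) = (e^(3*t)*e^(e^(t)) + 3*e^(2*t)*e^(e^(t)) + e^(t)*e^(e^(t)))*e^(-1)
M′′′′(t) = (e^(4*t)*e^(e^(t)) + 6*e^(3*t)*e^(e^(t)) + 7*e^(2*t)*e^(e^(t)) + e^(t)*e^(e^(t)))*e^(-1)

E[X^4] = M′′′′(0) = 15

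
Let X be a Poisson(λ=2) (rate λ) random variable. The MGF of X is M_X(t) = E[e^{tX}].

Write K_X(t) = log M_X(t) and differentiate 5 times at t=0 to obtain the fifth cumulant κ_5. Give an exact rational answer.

M_X(t) = e^(2*e^(t) - 2)
K_X(t) = log M_X(t) = 2*e^(t) - 2
D^5[K](t) = 2*e^(t)

κ_5 = D^5[K](0) = 2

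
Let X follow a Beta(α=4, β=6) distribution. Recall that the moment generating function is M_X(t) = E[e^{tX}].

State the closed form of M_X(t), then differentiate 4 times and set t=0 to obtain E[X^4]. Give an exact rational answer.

M_X(t) = ₁F₁(4; 10; t)
M^(4)(t) = 7*₁F₁(8; 14; t)/143

E[X^4] = M^(4)(0) = 7/143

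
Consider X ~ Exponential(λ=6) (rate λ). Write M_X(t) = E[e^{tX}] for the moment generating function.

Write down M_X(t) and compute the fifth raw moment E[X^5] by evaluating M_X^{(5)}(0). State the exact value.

M_X(t) = 6/(6 - t)
M^(5)(t) = 720/(t^6 - 36*t^5 + 540*t^4 - 4320*t^3 + 19440*t^2 - 46656*t + 46656)

E[X^5] = M^(5)(0) = 5/324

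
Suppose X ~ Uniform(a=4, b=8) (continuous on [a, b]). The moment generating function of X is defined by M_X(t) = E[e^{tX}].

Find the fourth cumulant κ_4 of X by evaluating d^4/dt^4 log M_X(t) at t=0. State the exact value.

M_X(t) = (e^(8*t) - e^(4*t))/(4*t)
K_X(t) = log M_X(t) = -log(t) + log(e^(8*t) - e^(4*t)) - 2*log(2)

κ_4 = K^(4)(0) = -32/15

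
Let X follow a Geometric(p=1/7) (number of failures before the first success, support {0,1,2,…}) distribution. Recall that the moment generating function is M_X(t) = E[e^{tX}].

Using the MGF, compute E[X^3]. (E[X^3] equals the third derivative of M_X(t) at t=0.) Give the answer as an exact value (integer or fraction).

E[X^3] = d^3M/dt^3 |_{t=0} = 1518

M_X(t) = 1/(7*(1 - 6*e^(t)/7))
dM/dt = 6*e^(t)/(36*e^(2*t) - 84*e^(t) + 49)
d^2M/dt^2 = (-36*e^(2*t) - 42*e^(t))/(216*e^(3*t) - 756*e^(2*t) + 882*e^(t) - 343)
d^3M/dt^3 = (216*e^(3*t) + 1008*e^(2*t) + 294*e^(t))/(1296*e^(4*t) - 6048*e^(3*t) + 10584*e^(2*t) - 8232*e^(t) + 2401)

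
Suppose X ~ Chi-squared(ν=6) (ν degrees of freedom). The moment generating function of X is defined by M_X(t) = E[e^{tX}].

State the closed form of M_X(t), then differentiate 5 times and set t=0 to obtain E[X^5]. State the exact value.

M_X(t) = (1 - 2*t)^(-3)
D^5[M](t) = 80640/(256*t^8 - 1024*t^7 + 1792*t^6 - 1792*t^5 + 1120*t^4 - 448*t^3 + 112*t^2 - 16*t + 1)

E[X^5] = D^5[M](0) = 80640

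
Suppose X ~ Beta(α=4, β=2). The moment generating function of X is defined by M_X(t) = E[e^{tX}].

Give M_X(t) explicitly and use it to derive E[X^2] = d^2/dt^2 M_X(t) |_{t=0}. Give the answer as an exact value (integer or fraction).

M_X(t) = ₁F₁(4; 6; t)
dM/dt = 2*₁F₁(5; 7; t)/3
d^2M/dt^2 = 10*₁F₁(6; 8; t)/21

E[X^2] = d^2M/dt^2 |_{t=0} = 10/21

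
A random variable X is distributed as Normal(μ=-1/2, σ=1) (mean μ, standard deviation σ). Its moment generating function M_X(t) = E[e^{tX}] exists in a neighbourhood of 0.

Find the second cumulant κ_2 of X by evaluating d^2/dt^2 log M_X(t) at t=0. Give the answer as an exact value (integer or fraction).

M_X(t) = e^(t^2/2 - t/2)
K_X(t) = log M_X(t) = t^2/2 - t/2
K′(t) = t - 1/2
K′′(t) = 1

κ_2 = K′′(0) = 1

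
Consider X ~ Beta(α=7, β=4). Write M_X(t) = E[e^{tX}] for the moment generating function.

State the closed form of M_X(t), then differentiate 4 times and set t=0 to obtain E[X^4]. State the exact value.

M_X(t) = ₁F₁(7; 11; t)
dM/dt = 7*₁F₁(8; 12; t)/11
d^2M/dt^2 = 14*₁F₁(9; 13; t)/33
d^3M/dt^3 = 42*₁F₁(10; 14; t)/143
d^4M/dt^4 = 30*₁F₁(11; 15; t)/143

E[X^4] = d^4M/dt^4 |_{t=0} = 30/143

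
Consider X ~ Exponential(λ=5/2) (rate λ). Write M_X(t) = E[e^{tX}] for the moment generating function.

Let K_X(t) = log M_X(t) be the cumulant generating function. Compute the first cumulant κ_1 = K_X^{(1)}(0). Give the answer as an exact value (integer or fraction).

M_X(t) = 5/(2*(5/2 - t))
K_X(t) = log M_X(t) = -log(5/2 - t) - log(2) + log(5)
D[K](t) = -2/(2*t - 5)

κ_1 = D[K](0) = 2/5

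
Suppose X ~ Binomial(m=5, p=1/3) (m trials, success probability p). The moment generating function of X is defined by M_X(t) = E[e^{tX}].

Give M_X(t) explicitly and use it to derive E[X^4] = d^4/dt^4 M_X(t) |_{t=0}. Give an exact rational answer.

M_X(t) = (e^(t)/3 + 2/3)^5
M′(t) = 5*e^(5*t)/243 + 40*e^(4*t)/243 + 40*e^(3*t)/81 + 160*e^(2*t)/243 + 80*e^(t)/243
M′′(t) = 25*e^(5*t)/243 + 160*e^(4*t)/243 + 40*e^(3*t)/27 + 320*e^(2*t)/243 + 80*e^(t)/243
M′′′(t) = 125*e^(5*t)/243 + 640*e^(4*t)/243 + 40*e^(3*t)/9 + 640*e^(2*t)/243 + 80*e^(t)/243
M′′′′(t) = 625*e^(5*t)/243 + 2560*e^(4*t)/243 + 40*e^(3*t)/3 + 1280*e^(2*t)/243 + 80*e^(t)/243

E[X^4] = M′′′′(0) = 865/27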